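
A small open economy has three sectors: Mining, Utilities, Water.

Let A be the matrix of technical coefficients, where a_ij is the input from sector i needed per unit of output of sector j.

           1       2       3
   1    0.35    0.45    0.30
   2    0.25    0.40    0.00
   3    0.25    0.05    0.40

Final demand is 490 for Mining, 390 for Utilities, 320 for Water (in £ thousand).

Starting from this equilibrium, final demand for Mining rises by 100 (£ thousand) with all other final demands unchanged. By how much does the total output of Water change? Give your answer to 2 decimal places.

I − A =
  [   0.65    -0.45    -0.30]
  [  -0.25     0.60     0.00]
  [  -0.25    -0.05     0.60]
Cofactors of I−A, C_ij = (−1)^(i+j)·(minor ij) (rows/columns in the sector order above):
  C_11 = (0.60)(0.60) − (0.00)(-0.05) = 0.3600
  C_12 = −[(-0.25)(0.60) − (0.00)(-0.25)] = 0.1500
  C_13 = (-0.25)(-0.05) − (0.60)(-0.25) = 0.1625
  C_21 = −[(-0.45)(0.60) − (-0.30)(-0.05)] = 0.2850
  C_22 = (0.65)(0.60) − (-0.30)(-0.25) = 0.3150
  C_23 = −[(0.65)(-0.05) − (-0.45)(-0.25)] = 0.1450
  C_31 = (-0.45)(0.00) − (-0.30)(0.60) = 0.1800
  C_32 = −[(0.65)(0.00) − (-0.30)(-0.25)] = 0.0750
  C_33 = (0.65)(0.60) − (-0.45)(-0.25) = 0.2775
det(I−A) = Σ_j (I−A)_1j·C_1j = (0.65)(0.3600) + (-0.45)(0.1500) + (-0.30)(0.1625) = 0.11775
adj(I−A) = Cᵀ =
  [ 0.3600   0.2850   0.1800]
  [ 0.1500   0.3150   0.0750]
  [ 0.1625   0.1450   0.2775]
(I − A)⁻¹ = adj(I−A) / det(I−A) ≈
  [   3.0573     2.4204     1.5287]
  [   1.2739     2.6752     0.6369]
  [   1.3800     1.2314     2.3567]
Δx = (I − A)⁻¹ Δd with Δd having +100 in the Mining component and 0 elsewhere.
So Δx_3 = L_31 · (+100), where L_31 = adj(I−A)_31 / det(I−A) = 0.1625 / 0.11775.
Δx_3 = 0.1625 × (+100) / 0.11775 = 16.25 / 0.11775 ≈ 138.00.

Δx_3 = 138.00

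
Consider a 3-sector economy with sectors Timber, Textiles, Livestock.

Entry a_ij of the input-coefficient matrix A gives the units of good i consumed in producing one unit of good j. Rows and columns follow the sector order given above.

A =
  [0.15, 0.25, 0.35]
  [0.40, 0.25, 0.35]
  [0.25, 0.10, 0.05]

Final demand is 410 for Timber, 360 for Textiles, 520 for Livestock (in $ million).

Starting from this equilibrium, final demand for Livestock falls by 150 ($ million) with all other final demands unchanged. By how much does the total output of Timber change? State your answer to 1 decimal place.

Δx_1 = -138.4

I − A =
  [   0.85    -0.25    -0.35]
  [  -0.40     0.75    -0.35]
  [  -0.25    -0.10     0.95]
Cofactors of I−A, C_ij = (−1)^(i+j)·(minor ij) (rows/columns in the sector order above):
  C_11 = (0.75)(0.95) − (-0.35)(-0.10) = 0.6775
  C_12 = −[(-0.40)(0.95) − (-0.35)(-0.25)] = 0.4675
  C_13 = (-0.40)(-0.10) − (0.75)(-0.25) = 0.2275
  C_21 = −[(-0.25)(0.95) − (-0.35)(-0.10)] = 0.2725
  C_22 = (0.85)(0.95) − (-0.35)(-0.25) = 0.7200
  C_23 = −[(0.85)(-0.10) − (-0.25)(-0.25)] = 0.1475
  C_31 = (-0.25)(-0.35) − (-0.35)(0.75) = 0.3500
  C_32 = −[(0.85)(-0.35) − (-0.35)(-0.40)] = 0.4375
  C_33 = (0.85)(0.75) − (-0.25)(-0.40) = 0.5375
det(I−A) = Σ_j (I−A)_1j·C_1j = (0.85)(0.6775) + (-0.25)(0.4675) + (-0.35)(0.2275) = 0.379375
adj(I−A) = Cᵀ =
  [ 0.6775   0.2725   0.3500]
  [ 0.4675   0.7200   0.4375]
  [ 0.2275   0.1475   0.5375]
(I − A)⁻¹ = adj(I−A) / det(I−A) ≈
  [   1.7858     0.7183     0.9226]
  [   1.2323     1.8979     1.1532]
  [   0.5997     0.3888     1.4168]
Δx = (I − A)⁻¹ Δd with Δd having -150 in the Livestock component and 0 elsewhere.
So Δx_1 = L_13 · (-150), where L_13 = adj(I−A)_13 / det(I−A) = 0.3500 / 0.379375.
Δx_1 = 0.3500 × (-150) / 0.379375 = -52.50 / 0.379375 ≈ -138.4.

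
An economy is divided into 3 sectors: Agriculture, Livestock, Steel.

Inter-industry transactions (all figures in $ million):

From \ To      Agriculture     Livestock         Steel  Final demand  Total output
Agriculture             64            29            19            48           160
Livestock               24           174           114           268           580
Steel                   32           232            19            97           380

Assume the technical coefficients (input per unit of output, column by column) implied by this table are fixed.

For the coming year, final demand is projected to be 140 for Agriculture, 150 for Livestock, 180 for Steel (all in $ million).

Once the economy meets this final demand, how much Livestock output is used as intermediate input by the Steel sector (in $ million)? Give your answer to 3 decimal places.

Technical coefficients a_ij = z_ij / X_j:
  a_AA = 64/160 = 0.40, a_LA = 24/160 = 0.15, a_SA = 32/160 = 0.20
  a_AL = 29/580 = 0.05, a_LL = 174/580 = 0.30, a_SL = 232/580 = 0.40
  a_AS = 19/380 = 0.05, a_LS = 114/380 = 0.30, a_SS = 19/380 = 0.05
I − A =
  [   0.60    -0.05    -0.05]
  [  -0.15     0.70    -0.30]
  [  -0.20    -0.40     0.95]
Cofactors of I−A, C_ij = (−1)^(i+j)·(minor ij) (rows/columns in the sector order above):
  C_11 = (0.70)(0.95) − (-0.30)(-0.40) = 0.5450
  C_12 = −[(-0.15)(0.95) − (-0.30)(-0.20)] = 0.2025
  C_13 = (-0.15)(-0.40) − (0.70)(-0.20) = 0.2000
  C_21 = −[(-0.05)(0.95) − (-0.05)(-0.40)] = 0.0675
  C_22 = (0.60)(0.95) − (-0.05)(-0.20) = 0.5600
  C_23 = −[(0.60)(-0.40) − (-0.05)(-0.20)] = 0.2500
  C_31 = (-0.05)(-0.30) − (-0.05)(0.70) = 0.0500
  C_32 = −[(0.60)(-0.30) − (-0.05)(-0.15)] = 0.1875
  C_33 = (0.60)(0.70) − (-0.05)(-0.15) = 0.4125
det(I−A) = Σ_j (I−A)_1j·C_1j = (0.60)(0.5450) + (-0.05)(0.2025) + (-0.05)(0.2000) = 0.306875
adj(I−A) = Cᵀ =
  [ 0.5450   0.0675   0.0500]
  [ 0.2025   0.5600   0.1875]
  [ 0.2000   0.2500   0.4125]
(I − A)⁻¹ = adj(I−A) / det(I−A) ≈
  [   1.7760     0.2200     0.1629]
  [   0.6599     1.8248     0.6110]
  [   0.6517     0.8147     1.3442]
First solve x = (I − A)⁻¹ d = adj(I−A)·d / det(I−A); in particular x_S = (0.2000·140 + 0.2500·150 + 0.4125·180) / 0.306875 = 139.75 / 0.306875 ≈ 455.39715.
Intermediate flow from L to S: z_LS = a_LS · x_S = 0.30 × 139.75 / 0.306875 = 41.925 / 0.306875 ≈ 136.619.

z_LS = 136.619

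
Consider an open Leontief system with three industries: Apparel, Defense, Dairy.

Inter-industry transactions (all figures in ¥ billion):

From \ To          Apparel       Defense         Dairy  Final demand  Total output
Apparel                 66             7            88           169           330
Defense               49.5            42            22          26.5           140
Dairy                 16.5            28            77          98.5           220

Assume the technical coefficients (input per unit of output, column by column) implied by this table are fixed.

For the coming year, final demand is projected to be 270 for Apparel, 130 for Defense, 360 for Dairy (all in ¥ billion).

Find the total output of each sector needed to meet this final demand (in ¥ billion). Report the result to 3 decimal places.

x_1 = 740.592, x_2 = 451.519, x_3 = 749.744

Technical coefficients a_ij = z_ij / X_j:
  a_11 = 66/330 = 0.20, a_21 = 49.5/330 = 0.15, a_31 = 16.5/330 = 0.05
  a_12 = 7/140 = 0.05, a_22 = 42/140 = 0.30, a_32 = 28/140 = 0.20
  a_13 = 88/220 = 0.40, a_23 = 22/220 = 0.10, a_33 = 77/220 = 0.35
I − A =
  [   0.80    -0.05    -0.40]
  [  -0.15     0.70    -0.10]
  [  -0.05    -0.20     0.65]
Cofactors of I−A, C_ij = (−1)^(i+j)·(minor ij) (rows/columns in the sector order above):
  C_11 = (0.70)(0.65) − (-0.10)(-0.20) = 0.4350
  C_12 = −[(-0.15)(0.65) − (-0.10)(-0.05)] = 0.1025
  C_13 = (-0.15)(-0.20) − (0.70)(-0.05) = 0.0650
  C_21 = −[(-0.05)(0.65) − (-0.40)(-0.20)] = 0.1125
  C_22 = (0.80)(0.65) − (-0.40)(-0.05) = 0.5000
  C_23 = −[(0.80)(-0.20) − (-0.05)(-0.05)] = 0.1625
  C_31 = (-0.05)(-0.10) − (-0.40)(0.70) = 0.2850
  C_32 = −[(0.80)(-0.10) − (-0.40)(-0.15)] = 0.1400
  C_33 = (0.80)(0.70) − (-0.05)(-0.15) = 0.5525
det(I−A) = Σ_j (I−A)_1j·C_1j = (0.80)(0.4350) + (-0.05)(0.1025) + (-0.40)(0.0650) = 0.316875
adj(I−A) = Cᵀ =
  [ 0.4350   0.1125   0.2850]
  [ 0.1025   0.5000   0.1400]
  [ 0.0650   0.1625   0.5525]
(I − A)⁻¹ = adj(I−A) / det(I−A) ≈
  [   1.3728     0.3550     0.8994]
  [   0.3235     1.5779     0.4418]
  [   0.2051     0.5128     1.7436]
x = (I − A)⁻¹ d = adj(I−A)·d / det(I−A), with det(I−A) = 0.316875:
  x_1 = (0.4350·270 + 0.1125·130 + 0.2850·360) / 0.316875 = 234.675 / 0.316875 ≈ 740.592
  x_2 = (0.1025·270 + 0.5000·130 + 0.1400·360) / 0.316875 = 143.075 / 0.316875 ≈ 451.519
  x_3 = (0.0650·270 + 0.1625·130 + 0.5525·360) / 0.316875 = 237.575 / 0.316875 ≈ 749.744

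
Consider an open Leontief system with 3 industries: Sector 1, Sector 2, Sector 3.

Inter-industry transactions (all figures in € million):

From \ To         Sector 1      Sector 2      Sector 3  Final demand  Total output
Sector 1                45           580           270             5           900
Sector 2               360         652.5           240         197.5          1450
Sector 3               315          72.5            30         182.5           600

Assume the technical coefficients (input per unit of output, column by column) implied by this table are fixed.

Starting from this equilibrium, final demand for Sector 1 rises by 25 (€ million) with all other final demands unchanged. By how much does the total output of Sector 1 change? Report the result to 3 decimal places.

Δx_1 = 72.302

Technical coefficients a_ij = z_ij / X_j:
  a_11 = 45/900 = 0.05, a_21 = 360/900 = 0.40, a_31 = 315/900 = 0.35
  a_12 = 580/1450 = 0.40, a_22 = 652.5/1450 = 0.45, a_32 = 72.5/1450 = 0.05
  a_13 = 270/600 = 0.45, a_23 = 240/600 = 0.40, a_33 = 30/600 = 0.05
I − A =
  [   0.95    -0.40    -0.45]
  [  -0.40     0.55    -0.40]
  [  -0.35    -0.05     0.95]
Cofactors of I−A, C_ij = (−1)^(i+j)·(minor ij) (rows/columns in the sector order above):
  C_11 = (0.55)(0.95) − (-0.40)(-0.05) = 0.5025
  C_12 = −[(-0.40)(0.95) − (-0.40)(-0.35)] = 0.5200
  C_13 = (-0.40)(-0.05) − (0.55)(-0.35) = 0.2125
  C_21 = −[(-0.40)(0.95) − (-0.45)(-0.05)] = 0.4025
  C_22 = (0.95)(0.95) − (-0.45)(-0.35) = 0.7450
  C_23 = −[(0.95)(-0.05) − (-0.40)(-0.35)] = 0.1875
  C_31 = (-0.40)(-0.40) − (-0.45)(0.55) = 0.4075
  C_32 = −[(0.95)(-0.40) − (-0.45)(-0.40)] = 0.5600
  C_33 = (0.95)(0.55) − (-0.40)(-0.40) = 0.3625
det(I−A) = Σ_j (I−A)_1j·C_1j = (0.95)(0.5025) + (-0.40)(0.5200) + (-0.45)(0.2125) = 0.17375
adj(I−A) = Cᵀ =
  [ 0.5025   0.4025   0.4075]
  [ 0.5200   0.7450   0.5600]
  [ 0.2125   0.1875   0.3625]
(I − A)⁻¹ = adj(I−A) / det(I−A) ≈
  [   2.8921     2.3165     2.3453]
  [   2.9928     4.2878     3.2230]
  [   1.2230     1.0791     2.0863]
Δx = (I − A)⁻¹ Δd with Δd having +25 in the Sector 1 component and 0 elsewhere.
So Δx_1 = L_11 · (+25), where L_11 = adj(I−A)_11 / det(I−A) = 0.5025 / 0.17375.
Δx_1 = 0.5025 × (+25) / 0.17375 = 12.5625 / 0.17375 ≈ 72.302.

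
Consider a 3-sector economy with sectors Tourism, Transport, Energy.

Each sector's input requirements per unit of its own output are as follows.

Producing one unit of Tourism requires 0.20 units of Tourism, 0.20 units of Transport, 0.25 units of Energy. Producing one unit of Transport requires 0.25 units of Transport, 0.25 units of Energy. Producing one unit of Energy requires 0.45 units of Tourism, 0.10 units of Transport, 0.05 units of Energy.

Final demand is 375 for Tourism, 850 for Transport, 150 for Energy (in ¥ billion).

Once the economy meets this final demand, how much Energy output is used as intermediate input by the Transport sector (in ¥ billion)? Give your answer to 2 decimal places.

I − A =
  [   0.80     0.00    -0.45]
  [  -0.20     0.75    -0.10]
  [  -0.25    -0.25     0.95]
Cofactors of I−A, C_ij = (−1)^(i+j)·(minor ij) (rows/columns in the sector order above):
  C_11 = (0.75)(0.95) − (-0.10)(-0.25) = 0.6875
  C_12 = −[(-0.20)(0.95) − (-0.10)(-0.25)] = 0.2150
  C_13 = (-0.20)(-0.25) − (0.75)(-0.25) = 0.2375
  C_21 = −[(0.00)(0.95) − (-0.45)(-0.25)] = 0.1125
  C_22 = (0.80)(0.95) − (-0.45)(-0.25) = 0.6475
  C_23 = −[(0.80)(-0.25) − (0.00)(-0.25)] = 0.2000
  C_31 = (0.00)(-0.10) − (-0.45)(0.75) = 0.3375
  C_32 = −[(0.80)(-0.10) − (-0.45)(-0.20)] = 0.1700
  C_33 = (0.80)(0.75) − (0.00)(-0.20) = 0.6000
det(I−A) = Σ_j (I−A)_1j·C_1j = (0.80)(0.6875) + (0.00)(0.2150) + (-0.45)(0.2375) = 0.443125
adj(I−A) = Cᵀ =
  [ 0.6875   0.1125   0.3375]
  [ 0.2150   0.6475   0.1700]
  [ 0.2375   0.2000   0.6000]
(I − A)⁻¹ = adj(I−A) / det(I−A) ≈
  [   1.5515     0.2539     0.7616]
  [   0.4852     1.4612     0.3836]
  [   0.5360     0.4513     1.3540]
First solve x = (I − A)⁻¹ d = adj(I−A)·d / det(I−A); in particular x_2 = (0.2150·375 + 0.6475·850 + 0.1700·150) / 0.443125 = 656.50 / 0.443125 ≈ 1481.5233.
Intermediate flow from 3 to 2: z_32 = a_32 · x_2 = 0.25 × 656.50 / 0.443125 = 164.125 / 0.443125 ≈ 370.38.

z_32 = 370.38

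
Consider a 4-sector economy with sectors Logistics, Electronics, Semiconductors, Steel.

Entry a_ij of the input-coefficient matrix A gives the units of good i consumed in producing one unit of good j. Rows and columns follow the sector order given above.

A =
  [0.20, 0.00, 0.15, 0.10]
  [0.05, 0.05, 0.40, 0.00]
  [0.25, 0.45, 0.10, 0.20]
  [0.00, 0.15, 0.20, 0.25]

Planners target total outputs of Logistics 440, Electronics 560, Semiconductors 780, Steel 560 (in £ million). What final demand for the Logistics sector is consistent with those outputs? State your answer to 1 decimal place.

I − A =
  [   0.80     0.00    -0.15    -0.10]
  [  -0.05     0.95    -0.40     0.00]
  [  -0.25    -0.45     0.90    -0.20]
  [   0.00    -0.15    -0.20     0.75]
d = (I − A) x:
  d_1 = (+0.80)·440 + (+0.00)·560 + (-0.15)·780 + (-0.10)·560 = 179.0
  d_2 = (-0.05)·440 + (+0.95)·560 + (-0.40)·780 + (+0.00)·560 = 198.0
  d_3 = (-0.25)·440 + (-0.45)·560 + (+0.90)·780 + (-0.20)·560 = 228.0
  d_4 = (+0.00)·440 + (-0.15)·560 + (-0.20)·780 + (+0.75)·560 = 180.0

d_1 = 179.0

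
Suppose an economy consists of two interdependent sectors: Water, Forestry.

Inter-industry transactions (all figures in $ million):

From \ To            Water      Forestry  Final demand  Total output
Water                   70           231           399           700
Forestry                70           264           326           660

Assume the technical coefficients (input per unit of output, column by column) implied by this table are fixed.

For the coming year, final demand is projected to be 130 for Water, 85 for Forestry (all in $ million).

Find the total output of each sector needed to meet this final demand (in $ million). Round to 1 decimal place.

Technical coefficients a_ij = z_ij / X_j:
  a_WW = 70/700 = 0.10, a_FW = 70/700 = 0.10
  a_WF = 231/660 = 0.35, a_FF = 264/660 = 0.40
I − A =
  [   0.90    -0.35]
  [  -0.10     0.60]
det(I−A) = (0.90)(0.60) − (-0.35)(-0.10) = 0.5050
adj(I−A) = [[0.60, 0.35], [0.10, 0.90]]
(I − A)⁻¹ = adj(I−A) / det(I−A) ≈
  [   1.1881     0.6931]
  [   0.1980     1.7822]
x = (I − A)⁻¹ d = adj(I−A)·d / det(I−A), with det(I−A) = 0.5050:
  x_W = (0.60·130 + 0.35·85) / 0.5050 = 107.75 / 0.5050 ≈ 213.4
  x_F = (0.10·130 + 0.90·85) / 0.5050 = 89.50 / 0.5050 ≈ 177.2

x_W = 213.4, x_F = 177.2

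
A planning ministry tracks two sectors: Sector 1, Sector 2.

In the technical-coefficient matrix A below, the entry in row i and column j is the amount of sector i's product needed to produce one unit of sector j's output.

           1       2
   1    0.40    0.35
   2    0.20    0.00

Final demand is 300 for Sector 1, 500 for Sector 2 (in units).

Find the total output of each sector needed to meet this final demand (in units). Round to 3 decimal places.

I − A =
  [   0.60    -0.35]
  [  -0.20     1.00]
det(I−A) = (0.60)(1.00) − (-0.35)(-0.20) = 0.5300
adj(I−A) = [[1.00, 0.35], [0.20, 0.60]]
(I − A)⁻¹ = adj(I−A) / det(I−A) ≈
  [   1.8868     0.6604]
  [   0.3774     1.1321]
x = (I − A)⁻¹ d = adj(I−A)·d / det(I−A), with det(I−A) = 0.5300:
  x_1 = (1.00·300 + 0.35·500) / 0.5300 = 475.00 / 0.5300 ≈ 896.226
  x_2 = (0.20·300 + 0.60·500) / 0.5300 = 360.00 / 0.5300 ≈ 679.245

x_1 = 896.226, x_2 = 679.245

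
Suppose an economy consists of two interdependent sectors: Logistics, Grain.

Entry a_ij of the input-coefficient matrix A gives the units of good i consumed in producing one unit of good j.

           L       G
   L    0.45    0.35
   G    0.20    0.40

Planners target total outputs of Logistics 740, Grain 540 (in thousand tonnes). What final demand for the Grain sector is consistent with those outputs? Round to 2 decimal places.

I − A =
  [   0.55    -0.35]
  [  -0.20     0.60]
d = (I − A) x:
  d_L = (+0.55)·740 + (-0.35)·540 = 218.00
  d_G = (-0.20)·740 + (+0.60)·540 = 176.00

d_G = 176.00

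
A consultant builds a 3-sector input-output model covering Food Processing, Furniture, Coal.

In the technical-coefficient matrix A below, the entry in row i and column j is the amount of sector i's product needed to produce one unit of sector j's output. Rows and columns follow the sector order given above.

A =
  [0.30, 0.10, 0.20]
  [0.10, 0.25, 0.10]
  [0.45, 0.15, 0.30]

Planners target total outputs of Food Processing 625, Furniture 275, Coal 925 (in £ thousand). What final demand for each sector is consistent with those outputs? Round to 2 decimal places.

d_1 = 225.00, d_2 = 51.25, d_3 = 325.00

I − A =
  [   0.70    -0.10    -0.20]
  [  -0.10     0.75    -0.10]
  [  -0.45    -0.15     0.70]
d = (I − A) x:
  d_1 = (+0.70)·625 + (-0.10)·275 + (-0.20)·925 = 225.00
  d_2 = (-0.10)·625 + (+0.75)·275 + (-0.10)·925 = 51.25
  d_3 = (-0.45)·625 + (-0.15)·275 + (+0.70)·925 = 325.00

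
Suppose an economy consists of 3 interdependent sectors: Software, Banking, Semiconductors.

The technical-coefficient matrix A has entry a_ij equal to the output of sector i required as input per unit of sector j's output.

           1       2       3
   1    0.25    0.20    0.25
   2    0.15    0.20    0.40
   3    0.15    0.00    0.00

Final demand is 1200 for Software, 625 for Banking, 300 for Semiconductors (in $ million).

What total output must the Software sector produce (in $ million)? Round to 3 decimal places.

I − A =
  [   0.75    -0.20    -0.25]
  [  -0.15     0.80    -0.40]
  [  -0.15     0.00     1.00]
Cofactors of I−A, C_ij = (−1)^(i+j)·(minor ij) (rows/columns in the sector order above):
  C_11 = (0.80)(1.00) − (-0.40)(0.00) = 0.8000
  C_12 = −[(-0.15)(1.00) − (-0.40)(-0.15)] = 0.2100
  C_13 = (-0.15)(0.00) − (0.80)(-0.15) = 0.1200
  C_21 = −[(-0.20)(1.00) − (-0.25)(0.00)] = 0.2000
  C_22 = (0.75)(1.00) − (-0.25)(-0.15) = 0.7125
  C_23 = −[(0.75)(0.00) − (-0.20)(-0.15)] = 0.0300
  C_31 = (-0.20)(-0.40) − (-0.25)(0.80) = 0.2800
  C_32 = −[(0.75)(-0.40) − (-0.25)(-0.15)] = 0.3375
  C_33 = (0.75)(0.80) − (-0.20)(-0.15) = 0.5700
det(I−A) = Σ_j (I−A)_1j·C_1j = (0.75)(0.8000) + (-0.20)(0.2100) + (-0.25)(0.1200) = 0.5280
adj(I−A) = Cᵀ =
  [ 0.8000   0.2000   0.2800]
  [ 0.2100   0.7125   0.3375]
  [ 0.1200   0.0300   0.5700]
(I − A)⁻¹ = adj(I−A) / det(I−A) ≈
  [   1.5152     0.3788     0.5303]
  [   0.3977     1.3494     0.6392]
  [   0.2273     0.0568     1.0795]
x = (I − A)⁻¹ d = adj(I−A)·d / det(I−A), with det(I−A) = 0.5280:
  x_1 = (0.8000·1200 + 0.2000·625 + 0.2800·300) / 0.5280 = 1169.00 / 0.5280 ≈ 2214.015
  x_2 = (0.2100·1200 + 0.7125·625 + 0.3375·300) / 0.5280 = 798.5625 / 0.5280 ≈ 1512.429
  x_3 = (0.1200·1200 + 0.0300·625 + 0.5700·300) / 0.5280 = 333.75 / 0.5280 ≈ 632.102

x_1 = 2214.015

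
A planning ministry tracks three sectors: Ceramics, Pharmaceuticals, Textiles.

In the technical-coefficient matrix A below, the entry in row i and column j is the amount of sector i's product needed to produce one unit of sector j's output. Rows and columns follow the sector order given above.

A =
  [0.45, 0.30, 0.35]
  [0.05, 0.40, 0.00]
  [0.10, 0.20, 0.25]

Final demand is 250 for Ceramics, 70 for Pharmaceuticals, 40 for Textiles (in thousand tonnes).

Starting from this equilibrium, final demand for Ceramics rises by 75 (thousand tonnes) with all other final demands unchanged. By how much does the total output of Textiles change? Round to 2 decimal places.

I − A =
  [   0.55    -0.30    -0.35]
  [  -0.05     0.60     0.00]
  [  -0.10    -0.20     0.75]
Cofactors of I−A, C_ij = (−1)^(i+j)·(minor ij) (rows/columns in the sector order above):
  C_11 = (0.60)(0.75) − (0.00)(-0.20) = 0.4500
  C_12 = −[(-0.05)(0.75) − (0.00)(-0.10)] = 0.0375
  C_13 = (-0.05)(-0.20) − (0.60)(-0.10) = 0.0700
  C_21 = −[(-0.30)(0.75) − (-0.35)(-0.20)] = 0.2950
  C_22 = (0.55)(0.75) − (-0.35)(-0.10) = 0.3775
  C_23 = −[(0.55)(-0.20) − (-0.30)(-0.10)] = 0.1400
  C_31 = (-0.30)(0.00) − (-0.35)(0.60) = 0.2100
  C_32 = −[(0.55)(0.00) − (-0.35)(-0.05)] = 0.0175
  C_33 = (0.55)(0.60) − (-0.30)(-0.05) = 0.3150
det(I−A) = Σ_j (I−A)_1j·C_1j = (0.55)(0.4500) + (-0.30)(0.0375) + (-0.35)(0.0700) = 0.21175
adj(I−A) = Cᵀ =
  [ 0.4500   0.2950   0.2100]
  [ 0.0375   0.3775   0.0175]
  [ 0.0700   0.1400   0.3150]
(I − A)⁻¹ = adj(I−A) / det(I−A) ≈
  [   2.1251     1.3932     0.9917]
  [   0.1771     1.7828     0.0826]
  [   0.3306     0.6612     1.4876]
Δx = (I − A)⁻¹ Δd with Δd having +75 in the Ceramics component and 0 elsewhere.
So Δx_T = L_TC · (+75), where L_TC = adj(I−A)_TC / det(I−A) = 0.0700 / 0.21175.
Δx_T = 0.0700 × (+75) / 0.21175 = 5.25 / 0.21175 ≈ 24.79.

Δx_T = 24.79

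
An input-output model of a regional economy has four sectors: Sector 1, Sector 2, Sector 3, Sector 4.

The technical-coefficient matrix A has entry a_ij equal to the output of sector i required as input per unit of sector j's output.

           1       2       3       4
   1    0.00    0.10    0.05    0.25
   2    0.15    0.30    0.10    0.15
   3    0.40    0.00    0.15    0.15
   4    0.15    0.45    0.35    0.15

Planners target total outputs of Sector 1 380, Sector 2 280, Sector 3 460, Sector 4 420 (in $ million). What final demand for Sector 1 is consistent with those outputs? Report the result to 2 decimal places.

d_1 = 224.00

I − A =
  [   1.00    -0.10    -0.05    -0.25]
  [  -0.15     0.70    -0.10    -0.15]
  [  -0.40     0.00     0.85    -0.15]
  [  -0.15    -0.45    -0.35     0.85]
d = (I − A) x:
  d_1 = (+1.00)·380 + (-0.10)·280 + (-0.05)·460 + (-0.25)·420 = 224.00
  d_2 = (-0.15)·380 + (+0.70)·280 + (-0.10)·460 + (-0.15)·420 = 30.00
  d_3 = (-0.40)·380 + (+0.00)·280 + (+0.85)·460 + (-0.15)·420 = 176.00
  d_4 = (-0.15)·380 + (-0.45)·280 + (-0.35)·460 + (+0.85)·420 = 13.00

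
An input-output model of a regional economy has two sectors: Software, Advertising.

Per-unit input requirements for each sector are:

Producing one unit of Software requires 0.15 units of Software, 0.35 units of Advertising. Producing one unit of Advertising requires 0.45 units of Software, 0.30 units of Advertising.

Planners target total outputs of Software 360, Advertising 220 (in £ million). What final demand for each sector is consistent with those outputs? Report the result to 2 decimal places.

I − A =
  [   0.85    -0.45]
  [  -0.35     0.70]
d = (I − A) x:
  d_S = (+0.85)·360 + (-0.45)·220 = 207.00
  d_A = (-0.35)·360 + (+0.70)·220 = 28.00

d_S = 207.00, d_A = 28.00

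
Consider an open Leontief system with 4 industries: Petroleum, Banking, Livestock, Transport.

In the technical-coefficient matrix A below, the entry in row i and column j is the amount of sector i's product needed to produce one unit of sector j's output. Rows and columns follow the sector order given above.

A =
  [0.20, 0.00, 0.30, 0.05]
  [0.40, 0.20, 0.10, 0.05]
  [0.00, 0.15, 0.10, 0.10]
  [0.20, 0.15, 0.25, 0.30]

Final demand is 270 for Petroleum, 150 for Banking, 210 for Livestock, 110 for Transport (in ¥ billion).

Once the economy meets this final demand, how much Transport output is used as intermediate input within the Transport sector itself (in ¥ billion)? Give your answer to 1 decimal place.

z_TT = 166.3

I − A =
  [   0.80     0.00    -0.30    -0.05]
  [  -0.40     0.80    -0.10    -0.05]
  [   0.00    -0.15     0.90    -0.10]
  [  -0.20    -0.15    -0.25     0.70]
Compute the cofactors C_ij = (−1)^(i+j)·(3×3 minor ij) of I−A; the adjugate is their transpose:
adj(I−A) = Cᵀ =
  [ 0.463375   0.044625   0.176500   0.061500]
  [ 0.253000   0.469000   0.157000   0.074000]
  [ 0.065500   0.094500   0.431000   0.073000]
  [ 0.210000   0.147000   0.238000   0.546000]
det(I−A) = Σ_j (I−A)_1j·C_1j = (0.80)(0.463375) + (0.00)(0.253000) + (-0.30)(0.065500) + (-0.05)(0.210000) = 0.34055
(I − A)⁻¹ = adj(I−A) / det(I−A) ≈
  [   1.3607     0.1310     0.5183     0.1806]
  [   0.7429     1.3772     0.4610     0.2173]
  [   0.1923     0.2775     1.2656     0.2144]
  [   0.6166     0.4317     0.6989     1.6033]
First solve x = (I − A)⁻¹ d = adj(I−A)·d / det(I−A); in particular x_T = (0.210000·270 + 0.147000·150 + 0.238000·210 + 0.546000·110) / 0.34055 = 188.79 / 0.34055 ≈ 554.368.
Intermediate flow from T to T: z_TT = a_TT · x_T = 0.30 × 188.79 / 0.34055 = 56.637 / 0.34055 ≈ 166.3.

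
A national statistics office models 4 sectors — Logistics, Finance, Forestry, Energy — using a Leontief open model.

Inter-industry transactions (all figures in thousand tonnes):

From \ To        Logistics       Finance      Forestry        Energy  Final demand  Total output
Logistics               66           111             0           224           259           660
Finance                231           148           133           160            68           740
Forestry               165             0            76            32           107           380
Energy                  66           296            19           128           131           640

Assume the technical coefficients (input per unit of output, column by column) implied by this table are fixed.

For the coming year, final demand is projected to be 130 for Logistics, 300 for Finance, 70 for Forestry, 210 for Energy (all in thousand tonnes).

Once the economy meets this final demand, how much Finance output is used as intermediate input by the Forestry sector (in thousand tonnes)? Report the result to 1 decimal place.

Technical coefficients a_ij = z_ij / X_j:
  a_11 = 66/660 = 0.10, a_21 = 231/660 = 0.35, a_31 = 165/660 = 0.25, a_41 = 66/660 = 0.10
  a_12 = 111/740 = 0.15, a_22 = 148/740 = 0.20, a_32 = 0/740 = 0.00, a_42 = 296/740 = 0.40
  a_13 = 0/380 = 0.00, a_23 = 133/380 = 0.35, a_33 = 76/380 = 0.20, a_43 = 19/380 = 0.05
  a_14 = 224/640 = 0.35, a_24 = 160/640 = 0.25, a_34 = 32/640 = 0.05, a_44 = 128/640 = 0.20
I − A =
  [   0.90    -0.15     0.00    -0.35]
  [  -0.35     0.80    -0.35    -0.25]
  [  -0.25     0.00     0.80    -0.05]
  [  -0.10    -0.40    -0.05     0.80]
Compute the cofactors C_ij = (−1)^(i+j)·(3×3 minor ij) of I−A; the adjugate is their transpose:
adj(I−A) = Cᵀ =
  [ 0.423000   0.207625   0.106875   0.256625]
  [ 0.318000   0.541375   0.257125   0.324375]
  [ 0.146000   0.083750   0.363250   0.112750]
  [ 0.221000   0.301875   0.164625   0.520875]
det(I−A) = Σ_j (I−A)_1j·C_1j = (0.90)(0.423000) + (-0.15)(0.318000) + (0.00)(0.146000) + (-0.35)(0.221000) = 0.25565
(I − A)⁻¹ = adj(I−A) / det(I−A) ≈
  [   1.6546     0.8121     0.4181     1.0038]
  [   1.2439     2.1176     1.0058     1.2688]
  [   0.5711     0.3276     1.4209     0.4410]
  [   0.8645     1.1808     0.6439     2.0375]
First solve x = (I − A)⁻¹ d = adj(I−A)·d / det(I−A); in particular x_3 = (0.146000·130 + 0.083750·300 + 0.363250·70 + 0.112750·210) / 0.25565 = 93.21 / 0.25565 ≈ 364.600.
Intermediate flow from 2 to 3: z_23 = a_23 · x_3 = 0.35 × 93.21 / 0.25565 = 32.6235 / 0.25565 ≈ 127.6.

z_23 = 127.6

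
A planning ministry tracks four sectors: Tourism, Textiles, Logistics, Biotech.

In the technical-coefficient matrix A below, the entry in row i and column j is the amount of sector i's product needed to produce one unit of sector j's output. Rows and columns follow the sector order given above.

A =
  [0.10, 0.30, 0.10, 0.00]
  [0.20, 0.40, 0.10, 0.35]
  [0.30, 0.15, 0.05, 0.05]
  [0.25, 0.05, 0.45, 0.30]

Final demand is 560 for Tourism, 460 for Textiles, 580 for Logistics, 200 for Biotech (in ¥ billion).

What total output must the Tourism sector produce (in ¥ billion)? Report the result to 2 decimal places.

x_1 = 1824.92

I − A =
  [   0.90    -0.30    -0.10     0.00]
  [  -0.20     0.60    -0.10    -0.35]
  [  -0.30    -0.15     0.95    -0.05]
  [  -0.25    -0.05    -0.45     0.70]
Compute the cofactors C_ij = (−1)^(i+j)·(3×3 minor ij) of I−A; the adjugate is their transpose:
adj(I−A) = Cᵀ =
  [ 0.334500   0.203500   0.108500   0.109500]
  [ 0.281125   0.556000   0.227500   0.294250]
  [ 0.162875   0.163500   0.294000   0.102750]
  [ 0.244250   0.217500   0.244000   0.412500]
det(I−A) = Σ_j (I−A)_1j·C_1j = (0.90)(0.334500) + (-0.30)(0.281125) + (-0.10)(0.162875) + (0.00)(0.244250) = 0.200425
(I − A)⁻¹ = adj(I−A) / det(I−A) ≈
  [   1.6690     1.0153     0.5413     0.5463]
  [   1.4026     2.7741     1.1351     1.4681]
  [   0.8126     0.8158     1.4669     0.5127]
  [   1.2187     1.0852     1.2174     2.0581]
x = (I − A)⁻¹ d = adj(I−A)·d / det(I−A), with det(I−A) = 0.200425:
  x_1 = (0.334500·560 + 0.203500·460 + 0.108500·580 + 0.109500·200) / 0.200425 = 365.76 / 0.200425 ≈ 1824.92
  x_2 = (0.281125·560 + 0.556000·460 + 0.227500·580 + 0.294250·200) / 0.200425 = 603.99 / 0.200425 ≈ 3013.55
  x_3 = (0.162875·560 + 0.163500·460 + 0.294000·580 + 0.102750·200) / 0.200425 = 357.49 / 0.200425 ≈ 1783.66
  x_4 = (0.244250·560 + 0.217500·460 + 0.244000·580 + 0.412500·200) / 0.200425 = 460.85 / 0.200425 ≈ 2299.36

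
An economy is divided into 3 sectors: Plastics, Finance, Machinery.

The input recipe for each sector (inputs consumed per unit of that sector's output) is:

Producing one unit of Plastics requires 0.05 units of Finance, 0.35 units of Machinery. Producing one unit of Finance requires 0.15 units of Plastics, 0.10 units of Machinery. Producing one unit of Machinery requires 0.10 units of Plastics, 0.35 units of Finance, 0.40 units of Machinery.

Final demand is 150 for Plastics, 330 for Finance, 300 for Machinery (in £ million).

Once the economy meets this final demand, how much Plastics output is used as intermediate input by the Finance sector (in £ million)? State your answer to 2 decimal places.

z_PF = 93.51

I − A =
  [   1.00    -0.15    -0.10]
  [  -0.05     1.00    -0.35]
  [  -0.35    -0.10     0.60]
Cofactors of I−A, C_ij = (−1)^(i+j)·(minor ij) (rows/columns in the sector order above):
  C_11 = (1.00)(0.60) − (-0.35)(-0.10) = 0.5650
  C_12 = −[(-0.05)(0.60) − (-0.35)(-0.35)] = 0.1525
  C_13 = (-0.05)(-0.10) − (1.00)(-0.35) = 0.3550
  C_21 = −[(-0.15)(0.60) − (-0.10)(-0.10)] = 0.1000
  C_22 = (1.00)(0.60) − (-0.10)(-0.35) = 0.5650
  C_23 = −[(1.00)(-0.10) − (-0.15)(-0.35)] = 0.1525
  C_31 = (-0.15)(-0.35) − (-0.10)(1.00) = 0.1525
  C_32 = −[(1.00)(-0.35) − (-0.10)(-0.05)] = 0.3550
  C_33 = (1.00)(1.00) − (-0.15)(-0.05) = 0.9925
det(I−A) = Σ_j (I−A)_1j·C_1j = (1.00)(0.5650) + (-0.15)(0.1525) + (-0.10)(0.3550) = 0.506625
adj(I−A) = Cᵀ =
  [ 0.5650   0.1000   0.1525]
  [ 0.1525   0.5650   0.3550]
  [ 0.3550   0.1525   0.9925]
(I − A)⁻¹ = adj(I−A) / det(I−A) ≈
  [   1.1152     0.1974     0.3010]
  [   0.3010     1.1152     0.7007]
  [   0.7007     0.3010     1.9590]
First solve x = (I − A)⁻¹ d = adj(I−A)·d / det(I−A); in particular x_F = (0.1525·150 + 0.5650·330 + 0.3550·300) / 0.506625 = 315.825 / 0.506625 ≈ 623.3901.
Intermediate flow from P to F: z_PF = a_PF · x_F = 0.15 × 315.825 / 0.506625 = 47.37375 / 0.506625 ≈ 93.51.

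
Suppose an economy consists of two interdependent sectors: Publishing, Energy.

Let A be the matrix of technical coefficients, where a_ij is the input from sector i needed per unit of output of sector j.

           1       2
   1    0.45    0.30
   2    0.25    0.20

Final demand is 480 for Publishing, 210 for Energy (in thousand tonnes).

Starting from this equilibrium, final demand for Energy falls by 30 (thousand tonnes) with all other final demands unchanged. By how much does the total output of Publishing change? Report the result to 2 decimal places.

I − A =
  [   0.55    -0.30]
  [  -0.25     0.80]
det(I−A) = (0.55)(0.80) − (-0.30)(-0.25) = 0.3650
adj(I−A) = [[0.80, 0.30], [0.25, 0.55]]
(I − A)⁻¹ = adj(I−A) / det(I−A) ≈
  [   2.1918     0.8219]
  [   0.6849     1.5068]
Δx = (I − A)⁻¹ Δd with Δd having -30 in the Energy component and 0 elsewhere.
So Δx_1 = L_12 · (-30), where L_12 = adj(I−A)_12 / det(I−A) = 0.30 / 0.3650.
Δx_1 = 0.30 × (-30) / 0.3650 = -9.00 / 0.3650 ≈ -24.66.

Δx_1 = -24.66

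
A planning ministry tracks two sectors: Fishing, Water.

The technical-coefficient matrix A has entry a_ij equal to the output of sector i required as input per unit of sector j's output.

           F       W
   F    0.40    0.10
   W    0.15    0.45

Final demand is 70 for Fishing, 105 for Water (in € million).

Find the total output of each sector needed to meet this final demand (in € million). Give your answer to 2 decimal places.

I − A =
  [   0.60    -0.10]
  [  -0.15     0.55]
det(I−A) = (0.60)(0.55) − (-0.10)(-0.15) = 0.3150
adj(I−A) = [[0.55, 0.10], [0.15, 0.60]]
(I − A)⁻¹ = adj(I−A) / det(I−A) ≈
  [   1.7460     0.3175]
  [   0.4762     1.9048]
x = (I − A)⁻¹ d = adj(I−A)·d / det(I−A), with det(I−A) = 0.3150:
  x_F = (0.55·70 + 0.10·105) / 0.3150 = 49.00 / 0.3150 ≈ 155.56
  x_W = (0.15·70 + 0.60·105) / 0.3150 = 73.50 / 0.3150 ≈ 233.33

x_F = 155.56, x_W = 233.33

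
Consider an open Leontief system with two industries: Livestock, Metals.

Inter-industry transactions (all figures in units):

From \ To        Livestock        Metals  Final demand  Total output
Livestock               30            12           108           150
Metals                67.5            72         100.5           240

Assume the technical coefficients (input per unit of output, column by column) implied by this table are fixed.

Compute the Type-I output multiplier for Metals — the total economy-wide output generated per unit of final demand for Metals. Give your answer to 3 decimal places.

Technical coefficients a_ij = z_ij / X_j:
  a_11 = 30/150 = 0.20, a_21 = 67.5/150 = 0.45
  a_12 = 12/240 = 0.05, a_22 = 72/240 = 0.30
I − A =
  [   0.80    -0.05]
  [  -0.45     0.70]
det(I−A) = (0.80)(0.70) − (-0.05)(-0.45) = 0.5375
adj(I−A) = [[0.70, 0.05], [0.45, 0.80]]
(I − A)⁻¹ = adj(I−A) / det(I−A) ≈
  [   1.3023     0.0930]
  [   0.8372     1.4884]
The output multiplier for sector j is the column-j sum of the Leontief inverse (I − A)⁻¹ = adj(I−A) / det(I−A).
Column 2 of adj(I−A): (0.05, 0.80); det(I−A) = 0.5375.
m_2 = (0.05 + 0.80) / 0.5375 = 0.85 / 0.5375 ≈ 1.581.

m_2 = 1.581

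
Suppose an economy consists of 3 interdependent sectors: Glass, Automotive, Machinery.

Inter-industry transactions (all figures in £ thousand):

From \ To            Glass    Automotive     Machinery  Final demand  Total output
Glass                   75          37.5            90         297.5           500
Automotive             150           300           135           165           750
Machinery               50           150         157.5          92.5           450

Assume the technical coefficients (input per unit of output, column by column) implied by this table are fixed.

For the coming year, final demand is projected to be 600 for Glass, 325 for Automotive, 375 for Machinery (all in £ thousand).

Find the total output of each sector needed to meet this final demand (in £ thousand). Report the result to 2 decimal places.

Technical coefficients a_ij = z_ij / X_j:
  a_11 = 75/500 = 0.15, a_21 = 150/500 = 0.30, a_31 = 50/500 = 0.10
  a_12 = 37.5/750 = 0.05, a_22 = 300/750 = 0.40, a_32 = 150/750 = 0.20
  a_13 = 90/450 = 0.20, a_23 = 135/450 = 0.30, a_33 = 157.5/450 = 0.35
I − A =
  [   0.85    -0.05    -0.20]
  [  -0.30     0.60    -0.30]
  [  -0.10    -0.20     0.65]
Cofactors of I−A, C_ij = (−1)^(i+j)·(minor ij) (rows/columns in the sector order above):
  C_11 = (0.60)(0.65) − (-0.30)(-0.20) = 0.3300
  C_12 = −[(-0.30)(0.65) − (-0.30)(-0.10)] = 0.2250
  C_13 = (-0.30)(-0.20) − (0.60)(-0.10) = 0.1200
  C_21 = −[(-0.05)(0.65) − (-0.20)(-0.20)] = 0.0725
  C_22 = (0.85)(0.65) − (-0.20)(-0.10) = 0.5325
  C_23 = −[(0.85)(-0.20) − (-0.05)(-0.10)] = 0.1750
  C_31 = (-0.05)(-0.30) − (-0.20)(0.60) = 0.1350
  C_32 = −[(0.85)(-0.30) − (-0.20)(-0.30)] = 0.3150
  C_33 = (0.85)(0.60) − (-0.05)(-0.30) = 0.4950
det(I−A) = Σ_j (I−A)_1j·C_1j = (0.85)(0.3300) + (-0.05)(0.2250) + (-0.20)(0.1200) = 0.24525
adj(I−A) = Cᵀ =
  [ 0.3300   0.0725   0.1350]
  [ 0.2250   0.5325   0.3150]
  [ 0.1200   0.1750   0.4950]
(I − A)⁻¹ = adj(I−A) / det(I−A) ≈
  [   1.3456     0.2956     0.5505]
  [   0.9174     2.1713     1.2844]
  [   0.4893     0.7136     2.0183]
x = (I − A)⁻¹ d = adj(I−A)·d / det(I−A), with det(I−A) = 0.24525:
  x_1 = (0.3300·600 + 0.0725·325 + 0.1350·375) / 0.24525 = 272.1875 / 0.24525 ≈ 1109.84
  x_2 = (0.2250·600 + 0.5325·325 + 0.3150·375) / 0.24525 = 426.1875 / 0.24525 ≈ 1737.77
  x_3 = (0.1200·600 + 0.1750·325 + 0.4950·375) / 0.24525 = 314.50 / 0.24525 ≈ 1282.36

x_1 = 1109.84, x_2 = 1737.77, x_3 = 1282.36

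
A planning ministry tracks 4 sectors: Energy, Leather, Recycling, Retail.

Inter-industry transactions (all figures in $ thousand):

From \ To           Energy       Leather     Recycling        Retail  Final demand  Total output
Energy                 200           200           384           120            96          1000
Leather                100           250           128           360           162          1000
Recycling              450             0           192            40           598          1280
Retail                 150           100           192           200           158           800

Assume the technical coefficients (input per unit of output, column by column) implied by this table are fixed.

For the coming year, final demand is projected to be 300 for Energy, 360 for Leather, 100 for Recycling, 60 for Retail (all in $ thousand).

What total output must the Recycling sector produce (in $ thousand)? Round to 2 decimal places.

x_3 = 673.30

Technical coefficients a_ij = z_ij / X_j:
  a_11 = 200/1000 = 0.20, a_21 = 100/1000 = 0.10, a_31 = 450/1000 = 0.45, a_41 = 150/1000 = 0.15
  a_12 = 200/1000 = 0.20, a_22 = 250/1000 = 0.25, a_32 = 0/1000 = 0.00, a_42 = 100/1000 = 0.10
  a_13 = 384/1280 = 0.30, a_23 = 128/1280 = 0.10, a_33 = 192/1280 = 0.15, a_43 = 192/1280 = 0.15
  a_14 = 120/800 = 0.15, a_24 = 360/800 = 0.45, a_34 = 40/800 = 0.05, a_44 = 200/800 = 0.25
I − A =
  [   0.80    -0.20    -0.30    -0.15]
  [  -0.10     0.75    -0.10    -0.45]
  [  -0.45     0.00     0.85    -0.05]
  [  -0.15    -0.10    -0.15     0.75]
Compute the cofactors C_ij = (−1)^(i+j)·(3×3 minor ij) of I−A; the adjugate is their transpose:
adj(I−A) = Cᵀ =
  [ 0.433750   0.140250   0.202125   0.184375]
  [ 0.185250   0.371250   0.156750   0.270250]
  [ 0.239000   0.079750   0.367125   0.120125]
  [ 0.159250   0.093500   0.134750   0.382750]
det(I−A) = Σ_j (I−A)_1j·C_1j = (0.80)(0.433750) + (-0.20)(0.185250) + (-0.30)(0.239000) + (-0.15)(0.159250) = 0.2143625
(I − A)⁻¹ = adj(I−A) / det(I−A) ≈
  [   2.0234     0.6543     0.9429     0.8601]
  [   0.8642     1.7319     0.7312     1.2607]
  [   1.1149     0.3720     1.7126     0.5604]
  [   0.7429     0.4362     0.6286     1.7855]
x = (I − A)⁻¹ d = adj(I−A)·d / det(I−A), with det(I−A) = 0.2143625:
  x_1 = (0.433750·300 + 0.140250·360 + 0.202125·100 + 0.184375·60) / 0.2143625 = 211.89 / 0.2143625 ≈ 988.47
  x_2 = (0.185250·300 + 0.371250·360 + 0.156750·100 + 0.270250·60) / 0.2143625 = 221.115 / 0.2143625 ≈ 1031.50
  x_3 = (0.239000·300 + 0.079750·360 + 0.367125·100 + 0.120125·60) / 0.2143625 = 144.33 / 0.2143625 ≈ 673.30
  x_4 = (0.159250·300 + 0.093500·360 + 0.134750·100 + 0.382750·60) / 0.2143625 = 117.875 / 0.2143625 ≈ 549.89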